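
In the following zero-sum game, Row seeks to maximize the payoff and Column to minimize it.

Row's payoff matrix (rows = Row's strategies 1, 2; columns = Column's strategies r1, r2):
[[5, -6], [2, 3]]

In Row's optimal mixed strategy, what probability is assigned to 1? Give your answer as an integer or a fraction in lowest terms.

1/12

Row minima are -6 and 2, so Row's maximin is 2; column maxima are 5 and 3, so Column's minimax is 3. These differ, so the equilibrium is in mixed strategies.
Let Row play 1 with probability p. Column is indifferent when 5p + 2(1−p) = −6p + 3(1−p), giving p = 1/12.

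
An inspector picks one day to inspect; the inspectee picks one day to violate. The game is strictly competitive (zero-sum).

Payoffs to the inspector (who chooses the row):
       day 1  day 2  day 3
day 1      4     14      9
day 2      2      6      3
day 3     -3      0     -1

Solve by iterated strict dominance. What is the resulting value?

4

Column day 3 is strictly dominated by day 1 for the inspectee (4<9, 2<3, -3<-1); eliminate day 3.
Column day 2 is strictly dominated by day 1 for the inspectee (4<14, 2<6, -3<0); eliminate day 2.
Row day 2 is strictly dominated by row day 1 (4>2); eliminate day 2.
Row day 3 is strictly dominated by row day 1 (4>-3); eliminate day 3.
Only (day 1, day 1) remains, with payoff 4.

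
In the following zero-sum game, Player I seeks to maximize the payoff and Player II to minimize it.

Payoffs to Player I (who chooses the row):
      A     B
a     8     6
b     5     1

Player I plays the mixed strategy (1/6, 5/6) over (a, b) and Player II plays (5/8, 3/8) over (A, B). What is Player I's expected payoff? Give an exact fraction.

Against (5/8, 3/8), each row's expected payoff is a: 29/4; b: 7/2.
Taking the (1/6, 5/6)-weighted average: (1/6)·(29/4) + (5/6)·(7/2) = 33/8.

33/8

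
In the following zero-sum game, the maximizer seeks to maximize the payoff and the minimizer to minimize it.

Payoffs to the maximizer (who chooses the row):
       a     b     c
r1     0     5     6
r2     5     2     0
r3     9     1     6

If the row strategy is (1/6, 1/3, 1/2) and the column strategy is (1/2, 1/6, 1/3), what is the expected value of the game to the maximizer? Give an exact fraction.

Against (1/2, 1/6, 1/3), each row's expected payoff is r1: 17/6; r2: 17/6; r3: 20/3.
Taking the (1/6, 1/3, 1/2)-weighted average: (1/6)·(17/6) + (1/3)·(17/6) + (1/2)·(20/3) = 19/4.

19/4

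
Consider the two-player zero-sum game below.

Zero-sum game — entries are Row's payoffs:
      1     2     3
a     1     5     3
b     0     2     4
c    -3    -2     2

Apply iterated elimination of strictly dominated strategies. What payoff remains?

Column 3 is strictly dominated by 1 for Column (1<3, 0<4, -3<2); eliminate 3.
Column 2 is strictly dominated by 1 for Column (1<5, 0<2, -3<-2); eliminate 2.
Row b is strictly dominated by row a (1>0); eliminate b.
Row c is strictly dominated by row a (1>-3); eliminate c.
Only (a, 1) remains, with payoff 1.

1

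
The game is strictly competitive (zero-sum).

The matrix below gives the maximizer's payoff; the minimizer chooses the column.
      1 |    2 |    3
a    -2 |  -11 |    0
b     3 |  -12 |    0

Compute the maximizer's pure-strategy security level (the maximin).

-11

The worst-case payoff for each row is a: -11, b: -12.
The best of these is -11.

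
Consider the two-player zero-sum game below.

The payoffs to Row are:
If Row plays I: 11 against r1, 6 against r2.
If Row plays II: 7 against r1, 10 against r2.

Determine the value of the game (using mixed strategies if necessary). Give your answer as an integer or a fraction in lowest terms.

17/2

Row minima are 6 and 7, so Row's maximin is 7; column maxima are 11 and 10, so Column's minimax is 10. These differ, so the equilibrium is in mixed strategies.
Let Row play I with probability p. Column is indifferent when 11p + 7(1−p) = 6p + 10(1−p), giving p = 3/8.
Let Column play r1 with probability q. Row is indifferent when 11q + 6(1−q) = 7q + 10(1−q), giving q = 1/2.
The value is 11·(1/2) + (6)·(1/2) = 17/2.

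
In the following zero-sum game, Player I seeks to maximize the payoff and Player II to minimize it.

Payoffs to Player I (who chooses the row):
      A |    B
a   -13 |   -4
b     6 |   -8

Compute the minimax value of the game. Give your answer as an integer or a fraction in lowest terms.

Row minima are -13 and -8, so Player I's maximin is -8; column maxima are 6 and -4, so Player II's minimax is -4. These differ, so the equilibrium is in mixed strategies.
Let Player I play a with probability p. Player II is indifferent when −13p + 6(1−p) = −4p − 8(1−p), giving p = 14/23.
Let Player II play A with probability q. Player I is indifferent when −13q − 4(1−q) = 6q − 8(1−q), giving q = 4/23.
The value is -13·(4/23) + (-4)·(19/23) = -128/23.

-128/23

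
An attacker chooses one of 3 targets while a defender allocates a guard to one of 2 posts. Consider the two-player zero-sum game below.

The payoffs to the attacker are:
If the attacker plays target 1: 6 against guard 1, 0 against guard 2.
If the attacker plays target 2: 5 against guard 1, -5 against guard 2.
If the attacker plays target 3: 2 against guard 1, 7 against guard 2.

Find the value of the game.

42/11

Row target 2 is strictly dominated by row target 1, so the attacker never plays it.
The remaining 2×2 game on (target 1, target 3) × (guard 1, guard 2) has no saddle point. Let the attacker play target 1 with probability p; indifference gives 6p + 2(1−p) = 7(1−p), so p = 5/11.
Similarly the defender's optimal q on guard 1 is 7/11, and the value is 6·(7/11) + (0)·(4/11) = 42/11.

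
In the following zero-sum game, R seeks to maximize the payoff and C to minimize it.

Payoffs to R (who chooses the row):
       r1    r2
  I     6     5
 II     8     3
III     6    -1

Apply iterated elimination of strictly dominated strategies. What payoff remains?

Row III is strictly dominated by row II (8>6, 3>-1); eliminate III.
Column r1 is strictly dominated by r2 for C (5<6, 3<8); eliminate r1.
Row II is strictly dominated by row I (5>3); eliminate II.
Only (I, r2) remains, with payoff 5.

5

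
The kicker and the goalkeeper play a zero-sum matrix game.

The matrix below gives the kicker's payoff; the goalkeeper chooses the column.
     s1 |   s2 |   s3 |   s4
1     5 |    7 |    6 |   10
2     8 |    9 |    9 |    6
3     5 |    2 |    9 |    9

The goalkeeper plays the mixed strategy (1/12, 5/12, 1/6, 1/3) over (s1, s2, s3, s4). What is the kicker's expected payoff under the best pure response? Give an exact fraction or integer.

95/12

1: (5)·(1/12) + (7)·(5/12) + (6)·(1/6) + (10)·(1/3) = 23/3.
2: (8)·(1/12) + (9)·(5/12) + (9)·(1/6) + (6)·(1/3) = 95/12.
3: (5)·(1/12) + (2)·(5/12) + (9)·(1/6) + (9)·(1/3) = 23/4.
The best pure response is 2 with expected payoff 95/12.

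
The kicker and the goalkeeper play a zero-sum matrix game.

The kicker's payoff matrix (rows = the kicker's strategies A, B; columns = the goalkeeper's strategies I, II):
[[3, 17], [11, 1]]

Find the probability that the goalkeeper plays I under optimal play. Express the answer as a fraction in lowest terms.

2/3

Row minima are 3 and 1, so the kicker's maximin is 3; column maxima are 11 and 17, so the goalkeeper's minimax is 11. These differ, so the equilibrium is in mixed strategies.
Let the goalkeeper play I with probability q. The kicker is indifferent when 3q + 17(1−q) = 11q + (1−q), giving q = 2/3.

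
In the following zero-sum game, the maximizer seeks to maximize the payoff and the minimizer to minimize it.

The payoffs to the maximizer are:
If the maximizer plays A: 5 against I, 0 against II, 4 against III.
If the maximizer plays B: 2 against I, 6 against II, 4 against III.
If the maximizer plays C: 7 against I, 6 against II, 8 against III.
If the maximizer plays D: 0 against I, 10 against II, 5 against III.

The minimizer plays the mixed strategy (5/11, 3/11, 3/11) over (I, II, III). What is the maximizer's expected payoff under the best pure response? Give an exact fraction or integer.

7

A: (5)·(5/11) + (0)·(3/11) + (4)·(3/11) = 37/11.
B: (2)·(5/11) + (6)·(3/11) + (4)·(3/11) = 40/11.
C: (7)·(5/11) + (6)·(3/11) + (8)·(3/11) = 7.
D: (0)·(5/11) + (10)·(3/11) + (5)·(3/11) = 45/11.
The best pure response is C with expected payoff 7.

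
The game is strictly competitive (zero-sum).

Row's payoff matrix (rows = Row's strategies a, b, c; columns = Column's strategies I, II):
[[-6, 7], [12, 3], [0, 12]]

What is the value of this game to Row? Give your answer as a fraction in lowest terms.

48/7

Row a is strictly dominated by row c, so Row never plays it.
The remaining 2×2 game on (b, c) × (I, II) has no saddle point. Let Row play b with probability p; indifference gives 12p = 3p + 12(1−p), so p = 4/7.
Similarly Column's optimal q on I is 3/7, and the value is 12·(3/7) + (3)·(4/7) = 48/7.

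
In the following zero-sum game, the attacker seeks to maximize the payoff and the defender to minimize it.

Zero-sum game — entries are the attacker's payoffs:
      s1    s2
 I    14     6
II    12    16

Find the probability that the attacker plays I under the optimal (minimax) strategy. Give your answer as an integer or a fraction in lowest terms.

1/3

Row minima are 6 and 12, so the attacker's maximin is 12; column maxima are 14 and 16, so the defender's minimax is 14. These differ, so the equilibrium is in mixed strategies.
Let the attacker play I with probability p. The defender is indifferent when 14p + 12(1−p) = 6p + 16(1−p), giving p = 1/3.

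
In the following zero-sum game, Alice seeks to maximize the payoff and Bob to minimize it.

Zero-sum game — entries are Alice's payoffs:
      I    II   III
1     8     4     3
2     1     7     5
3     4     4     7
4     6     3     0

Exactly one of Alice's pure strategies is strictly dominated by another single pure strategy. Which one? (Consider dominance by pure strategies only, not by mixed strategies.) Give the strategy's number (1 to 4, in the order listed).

4

Compare 4 with 1: 8 > 6, 4 > 3, 3 > 0.
So 1 strictly dominates 4 for Alice; 4 is strictly dominated.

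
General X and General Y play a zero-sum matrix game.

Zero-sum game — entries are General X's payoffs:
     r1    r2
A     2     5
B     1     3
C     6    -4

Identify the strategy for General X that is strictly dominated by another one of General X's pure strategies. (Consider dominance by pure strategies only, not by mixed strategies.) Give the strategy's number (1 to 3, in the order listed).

2

Compare B with A: 2 > 1, 5 > 3.
So A strictly dominates B for General X; B is strictly dominated.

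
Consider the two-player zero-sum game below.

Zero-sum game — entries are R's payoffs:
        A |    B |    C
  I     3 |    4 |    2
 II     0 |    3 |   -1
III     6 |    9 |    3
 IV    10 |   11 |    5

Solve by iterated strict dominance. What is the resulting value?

5

Column A is strictly dominated by C for C (2<3, -1<0, 3<6, 5<10); eliminate A.
Column B is strictly dominated by C for C (2<4, -1<3, 3<9, 5<11); eliminate B.
Row II is strictly dominated by row I (2>-1); eliminate II.
Row III is strictly dominated by row IV (5>3); eliminate III.
Row I is strictly dominated by row IV (5>2); eliminate I.
Only (IV, C) remains, with payoff 5.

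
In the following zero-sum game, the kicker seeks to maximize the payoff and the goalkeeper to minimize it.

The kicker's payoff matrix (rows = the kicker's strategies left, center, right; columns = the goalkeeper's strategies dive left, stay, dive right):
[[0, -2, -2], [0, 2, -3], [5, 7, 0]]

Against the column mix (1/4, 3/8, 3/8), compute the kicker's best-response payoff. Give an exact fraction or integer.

31/8

left: (0)·(1/4) + (-2)·(3/8) + (-2)·(3/8) = -3/2.
center: (0)·(1/4) + (2)·(3/8) + (-3)·(3/8) = -3/8.
right: (5)·(1/4) + (7)·(3/8) + (0)·(3/8) = 31/8.
The best pure response is right with expected payoff 31/8.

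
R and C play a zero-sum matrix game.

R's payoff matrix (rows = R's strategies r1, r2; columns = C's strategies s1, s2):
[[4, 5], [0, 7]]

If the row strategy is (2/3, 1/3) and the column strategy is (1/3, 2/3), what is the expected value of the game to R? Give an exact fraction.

14/3

Against (1/3, 2/3), each row's expected payoff is r1: 14/3; r2: 14/3.
Taking the (2/3, 1/3)-weighted average: (2/3)·(14/3) + (1/3)·(14/3) = 14/3.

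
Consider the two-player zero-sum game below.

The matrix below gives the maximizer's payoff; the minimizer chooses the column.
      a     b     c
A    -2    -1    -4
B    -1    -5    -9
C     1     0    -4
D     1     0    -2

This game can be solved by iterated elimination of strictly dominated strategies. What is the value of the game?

-2

Row A is strictly dominated by row D (1>-2, 0>-1, -2>-4); eliminate A.
Row B is strictly dominated by row C (1>-1, 0>-5, -4>-9); eliminate B.
Column b is strictly dominated by c for the minimizer (-4<0, -2<0); eliminate b.
Column a is strictly dominated by c for the minimizer (-4<1, -2<1); eliminate a.
Row C is strictly dominated by row D (-2>-4); eliminate C.
Only (D, c) remains, with payoff -2.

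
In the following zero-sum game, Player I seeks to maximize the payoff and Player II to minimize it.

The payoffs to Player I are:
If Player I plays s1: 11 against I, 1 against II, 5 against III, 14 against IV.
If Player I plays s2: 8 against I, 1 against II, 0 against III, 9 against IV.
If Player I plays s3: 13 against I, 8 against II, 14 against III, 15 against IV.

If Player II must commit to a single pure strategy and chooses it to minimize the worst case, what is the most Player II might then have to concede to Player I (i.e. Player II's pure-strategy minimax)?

The worst case (largest entry) in each column is I: 13, II: 8, III: 14, IV: 15.
The best (smallest) of these is 8.

8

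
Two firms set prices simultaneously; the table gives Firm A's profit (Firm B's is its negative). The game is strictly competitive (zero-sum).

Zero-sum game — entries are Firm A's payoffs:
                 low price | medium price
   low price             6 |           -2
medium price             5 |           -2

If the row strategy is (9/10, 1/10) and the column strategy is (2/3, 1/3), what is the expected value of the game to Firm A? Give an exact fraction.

49/15

Against (2/3, 1/3), each row's expected payoff is low price: 10/3; medium price: 8/3.
Taking the (9/10, 1/10)-weighted average: (9/10)·(10/3) + (1/10)·(8/3) = 49/15.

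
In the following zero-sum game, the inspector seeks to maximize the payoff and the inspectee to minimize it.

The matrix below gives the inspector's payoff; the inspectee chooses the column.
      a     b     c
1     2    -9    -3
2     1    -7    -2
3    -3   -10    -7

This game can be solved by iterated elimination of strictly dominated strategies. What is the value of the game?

-7

Column a is strictly dominated by b for the inspectee (-9<2, -7<1, -10<-3); eliminate a.
Row 3 is strictly dominated by row 1 (-9>-10, -3>-7); eliminate 3.
Row 1 is strictly dominated by row 2 (-7>-9, -2>-3); eliminate 1.
Column c is strictly dominated by b for the inspectee (-7<-2); eliminate c.
Only (2, b) remains, with payoff -7.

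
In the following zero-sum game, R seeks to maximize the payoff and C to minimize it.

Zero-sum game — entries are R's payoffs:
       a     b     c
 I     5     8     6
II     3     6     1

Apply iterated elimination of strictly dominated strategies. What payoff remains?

5

Row II is strictly dominated by row I (5>3, 8>6, 6>1); eliminate II.
Column c is strictly dominated by a for C (5<6); eliminate c.
Column b is strictly dominated by a for C (5<8); eliminate b.
Only (I, a) remains, with payoff 5.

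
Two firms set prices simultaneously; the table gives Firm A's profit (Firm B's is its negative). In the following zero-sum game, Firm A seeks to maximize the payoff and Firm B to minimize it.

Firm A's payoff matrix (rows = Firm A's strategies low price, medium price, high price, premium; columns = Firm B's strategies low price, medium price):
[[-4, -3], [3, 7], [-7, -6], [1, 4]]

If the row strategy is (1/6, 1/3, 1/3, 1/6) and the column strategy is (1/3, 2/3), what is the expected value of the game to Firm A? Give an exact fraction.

-5/18

Against (1/3, 2/3), each row's expected payoff is low price: -10/3; medium price: 17/3; high price: -19/3; premium: 3.
Taking the (1/6, 1/3, 1/3, 1/6)-weighted average: (1/6)·(-10/3) + (1/3)·(17/3) + (1/3)·(-19/3) + (1/6)·(3) = -5/18.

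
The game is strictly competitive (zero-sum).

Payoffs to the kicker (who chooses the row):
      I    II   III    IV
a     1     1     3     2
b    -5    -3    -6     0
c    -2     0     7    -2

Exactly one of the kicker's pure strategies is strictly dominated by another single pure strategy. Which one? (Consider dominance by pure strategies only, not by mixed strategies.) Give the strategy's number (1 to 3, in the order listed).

2

Compare b with a: 1 > -5, 1 > -3, 3 > -6, 2 > 0.
So a strictly dominates b for the kicker; b is strictly dominated.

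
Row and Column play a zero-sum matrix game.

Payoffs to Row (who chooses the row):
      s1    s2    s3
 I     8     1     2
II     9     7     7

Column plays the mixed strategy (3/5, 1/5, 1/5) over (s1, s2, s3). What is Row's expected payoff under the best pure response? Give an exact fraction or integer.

41/5

I: (8)·(3/5) + (1)·(1/5) + (2)·(1/5) = 27/5.
II: (9)·(3/5) + (7)·(1/5) + (7)·(1/5) = 41/5.
The best pure response is II with expected payoff 41/5.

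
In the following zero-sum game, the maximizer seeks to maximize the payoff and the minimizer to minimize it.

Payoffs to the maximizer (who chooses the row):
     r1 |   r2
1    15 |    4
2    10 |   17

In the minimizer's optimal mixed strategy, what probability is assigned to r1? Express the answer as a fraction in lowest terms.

Row minima are 4 and 10, so the maximizer's maximin is 10; column maxima are 15 and 17, so the minimizer's minimax is 15. These differ, so the equilibrium is in mixed strategies.
Let the minimizer play r1 with probability q. The maximizer is indifferent when 15q + 4(1−q) = 10q + 17(1−q), giving q = 13/18.

13/18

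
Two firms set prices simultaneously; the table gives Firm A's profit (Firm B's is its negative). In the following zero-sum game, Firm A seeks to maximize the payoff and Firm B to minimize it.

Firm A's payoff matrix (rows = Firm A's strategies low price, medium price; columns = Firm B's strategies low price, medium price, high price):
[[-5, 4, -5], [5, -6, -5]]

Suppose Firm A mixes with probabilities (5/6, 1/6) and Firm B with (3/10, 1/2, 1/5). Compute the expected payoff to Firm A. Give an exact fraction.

-5/6

Against (3/10, 1/2, 1/5), each row's expected payoff is low price: -1/2; medium price: -5/2.
Taking the (5/6, 1/6)-weighted average: (5/6)·(-1/2) + (1/6)·(-5/2) = -5/6.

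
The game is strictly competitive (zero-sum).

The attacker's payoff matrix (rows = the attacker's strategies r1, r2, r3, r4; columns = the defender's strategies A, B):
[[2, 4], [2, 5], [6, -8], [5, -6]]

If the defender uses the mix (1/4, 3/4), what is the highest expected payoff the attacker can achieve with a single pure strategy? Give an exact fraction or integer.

17/4

r1: (2)·(1/4) + (4)·(3/4) = 7/2.
r2: (2)·(1/4) + (5)·(3/4) = 17/4.
r3: (6)·(1/4) + (-8)·(3/4) = -9/2.
r4: (5)·(1/4) + (-6)·(3/4) = -13/4.
The best pure response is r2 with expected payoff 17/4.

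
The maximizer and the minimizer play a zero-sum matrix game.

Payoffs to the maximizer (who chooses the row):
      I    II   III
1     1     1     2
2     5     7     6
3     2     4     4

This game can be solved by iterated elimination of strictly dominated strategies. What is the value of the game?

5

Column III is strictly dominated by I for the minimizer (1<2, 5<6, 2<4); eliminate III.
Row 3 is strictly dominated by row 2 (5>2, 7>4); eliminate 3.
Row 1 is strictly dominated by row 2 (5>1, 7>1); eliminate 1.
Column II is strictly dominated by I for the minimizer (5<7); eliminate II.
Only (2, I) remains, with payoff 5.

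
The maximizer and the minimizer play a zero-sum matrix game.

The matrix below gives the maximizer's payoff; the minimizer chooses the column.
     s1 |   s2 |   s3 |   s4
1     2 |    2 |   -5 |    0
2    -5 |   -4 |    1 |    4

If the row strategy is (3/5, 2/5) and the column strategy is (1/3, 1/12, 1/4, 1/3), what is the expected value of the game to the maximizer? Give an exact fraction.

-5/12

Against (1/3, 1/12, 1/4, 1/3), each row's expected payoff is 1: -5/12; 2: -5/12.
Taking the (3/5, 2/5)-weighted average: (3/5)·(-5/12) + (2/5)·(-5/12) = -5/12.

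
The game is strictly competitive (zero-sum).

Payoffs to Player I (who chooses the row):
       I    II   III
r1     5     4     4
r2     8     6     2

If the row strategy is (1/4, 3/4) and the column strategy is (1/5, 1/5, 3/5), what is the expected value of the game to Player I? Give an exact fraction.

81/20

Against (1/5, 1/5, 3/5), each row's expected payoff is r1: 21/5; r2: 4.
Taking the (1/4, 3/4)-weighted average: (1/4)·(21/5) + (3/4)·(4) = 81/20.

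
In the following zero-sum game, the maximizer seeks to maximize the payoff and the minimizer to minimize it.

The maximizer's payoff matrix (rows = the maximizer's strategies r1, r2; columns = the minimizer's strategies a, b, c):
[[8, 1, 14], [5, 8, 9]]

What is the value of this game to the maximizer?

Column c is strictly dominated by a for the minimizer (it gives the maximizer more in every row).
The remaining 2×2 game on (r1, r2) × (a, b) has no saddle point. Let the maximizer play r1 with probability p; indifference gives 8p + 5(1−p) = p + 8(1−p), so p = 3/10.
Similarly the minimizer's optimal q on a is 7/10, and the value is 8·(7/10) + (1)·(3/10) = 59/10.

59/10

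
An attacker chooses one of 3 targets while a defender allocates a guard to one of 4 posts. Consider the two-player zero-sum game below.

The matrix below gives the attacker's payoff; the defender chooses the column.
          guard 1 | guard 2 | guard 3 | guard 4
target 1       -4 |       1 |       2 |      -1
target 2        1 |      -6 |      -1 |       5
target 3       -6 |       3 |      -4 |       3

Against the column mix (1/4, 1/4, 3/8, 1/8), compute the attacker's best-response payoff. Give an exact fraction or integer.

-1/8

target 1: (-4)·(1/4) + (1)·(1/4) + (2)·(3/8) + (-1)·(1/8) = -1/8.
target 2: (1)·(1/4) + (-6)·(1/4) + (-1)·(3/8) + (5)·(1/8) = -1.
target 3: (-6)·(1/4) + (3)·(1/4) + (-4)·(3/8) + (3)·(1/8) = -15/8.
The best pure response is target 1 with expected payoff -1/8.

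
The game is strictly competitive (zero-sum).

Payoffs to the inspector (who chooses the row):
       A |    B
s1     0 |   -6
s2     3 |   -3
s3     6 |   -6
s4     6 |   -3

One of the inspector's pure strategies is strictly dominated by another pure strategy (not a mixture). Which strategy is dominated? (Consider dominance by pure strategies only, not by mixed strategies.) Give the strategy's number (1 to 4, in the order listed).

1

Compare s1 with s2: 3 > 0, -3 > -6.
So s2 strictly dominates s1 for the inspector; s1 is strictly dominated.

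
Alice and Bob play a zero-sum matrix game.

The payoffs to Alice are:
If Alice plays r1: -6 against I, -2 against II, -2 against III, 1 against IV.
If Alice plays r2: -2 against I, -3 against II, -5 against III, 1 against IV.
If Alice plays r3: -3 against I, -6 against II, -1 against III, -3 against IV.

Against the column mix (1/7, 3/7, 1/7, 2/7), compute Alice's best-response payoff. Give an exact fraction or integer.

r1: (-6)·(1/7) + (-2)·(3/7) + (-2)·(1/7) + (1)·(2/7) = -12/7.
r2: (-2)·(1/7) + (-3)·(3/7) + (-5)·(1/7) + (1)·(2/7) = -2.
r3: (-3)·(1/7) + (-6)·(3/7) + (-1)·(1/7) + (-3)·(2/7) = -4.
The best pure response is r1 with expected payoff -12/7.

-12/7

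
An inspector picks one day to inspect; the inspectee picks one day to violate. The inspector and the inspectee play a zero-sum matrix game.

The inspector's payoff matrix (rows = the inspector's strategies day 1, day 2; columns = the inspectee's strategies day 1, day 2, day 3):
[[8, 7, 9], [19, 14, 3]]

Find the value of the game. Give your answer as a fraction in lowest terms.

Column day 1 is strictly dominated by day 2 for the inspectee (it gives the inspector more in every row).
The remaining 2×2 game on (day 1, day 2) × (day 2, day 3) has no saddle point. Let the inspector play day 1 with probability p; indifference gives 7p + 14(1−p) = 9p + 3(1−p), so p = 11/13.
Similarly the inspectee's optimal q on day 2 is 6/13, and the value is 7·(6/13) + (9)·(7/13) = 105/13.

105/13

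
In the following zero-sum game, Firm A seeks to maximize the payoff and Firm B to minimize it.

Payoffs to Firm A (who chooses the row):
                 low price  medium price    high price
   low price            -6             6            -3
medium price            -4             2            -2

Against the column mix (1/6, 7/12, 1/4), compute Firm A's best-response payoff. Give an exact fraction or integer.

7/4

low price: (-6)·(1/6) + (6)·(7/12) + (-3)·(1/4) = 7/4.
medium price: (-4)·(1/6) + (2)·(7/12) + (-2)·(1/4) = 0.
The best pure response is low price with expected payoff 7/4.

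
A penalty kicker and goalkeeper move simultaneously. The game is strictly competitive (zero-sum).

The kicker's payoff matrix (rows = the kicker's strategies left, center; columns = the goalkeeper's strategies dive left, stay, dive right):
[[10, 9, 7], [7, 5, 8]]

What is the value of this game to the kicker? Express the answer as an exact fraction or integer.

Column dive left is strictly dominated by stay for the goalkeeper (it gives the kicker more in every row).
The remaining 2×2 game on (left, center) × (stay, dive right) has no saddle point. Let the kicker play left with probability p; indifference gives 9p + 5(1−p) = 7p + 8(1−p), so p = 3/5.
Similarly the goalkeeper's optimal q on stay is 1/5, and the value is 9·(1/5) + (7)·(4/5) = 37/5.

37/5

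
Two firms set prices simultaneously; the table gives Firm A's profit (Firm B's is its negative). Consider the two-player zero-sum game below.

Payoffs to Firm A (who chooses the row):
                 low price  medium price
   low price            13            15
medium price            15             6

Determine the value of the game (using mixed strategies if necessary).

Row minima are 13 and 6, so Firm A's maximin is 13; column maxima are 15 and 15, so Firm B's minimax is 15. These differ, so the equilibrium is in mixed strategies.
Let Firm A play low price with probability p. Firm B is indifferent when 13p + 15(1−p) = 15p + 6(1−p), giving p = 9/11.
Let Firm B play low price with probability q. Firm A is indifferent when 13q + 15(1−q) = 15q + 6(1−q), giving q = 9/11.
The value is 13·(9/11) + (15)·(2/11) = 147/11.

147/11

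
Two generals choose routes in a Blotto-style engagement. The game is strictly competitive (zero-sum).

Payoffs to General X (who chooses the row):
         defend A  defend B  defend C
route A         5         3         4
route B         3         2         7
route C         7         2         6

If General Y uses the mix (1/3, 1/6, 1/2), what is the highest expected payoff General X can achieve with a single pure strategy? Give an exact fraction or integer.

route A: (5)·(1/3) + (3)·(1/6) + (4)·(1/2) = 25/6.
route B: (3)·(1/3) + (2)·(1/6) + (7)·(1/2) = 29/6.
route C: (7)·(1/3) + (2)·(1/6) + (6)·(1/2) = 17/3.
The best pure response is route C with expected payoff 17/3.

17/3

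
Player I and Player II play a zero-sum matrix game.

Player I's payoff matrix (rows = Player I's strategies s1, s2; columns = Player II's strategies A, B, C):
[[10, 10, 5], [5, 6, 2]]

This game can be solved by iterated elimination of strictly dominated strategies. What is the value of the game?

Row s2 is strictly dominated by row s1 (10>5, 10>6, 5>2); eliminate s2.
Column B is strictly dominated by C for Player II (5<10); eliminate B.
Column A is strictly dominated by C for Player II (5<10); eliminate A.
Only (s1, C) remains, with payoff 5.

5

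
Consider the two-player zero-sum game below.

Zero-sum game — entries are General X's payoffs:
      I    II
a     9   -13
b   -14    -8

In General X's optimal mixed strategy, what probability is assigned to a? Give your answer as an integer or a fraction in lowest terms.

3/14

Row minima are -13 and -14, so General X's maximin is -13; column maxima are 9 and -8, so General Y's minimax is -8. These differ, so the equilibrium is in mixed strategies.
Let General X play a with probability p. General Y is indifferent when 9p − 14(1−p) = −13p − 8(1−p), giving p = 3/14.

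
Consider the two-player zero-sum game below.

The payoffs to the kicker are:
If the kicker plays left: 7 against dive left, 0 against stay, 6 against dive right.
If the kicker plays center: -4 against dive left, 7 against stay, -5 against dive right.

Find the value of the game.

7/3

Column dive left is strictly dominated by dive right for the goalkeeper (it gives the kicker more in every row).
The remaining 2×2 game on (left, center) × (stay, dive right) has no saddle point. Let the kicker play left with probability p; indifference gives 7(1−p) = 6p − 5(1−p), so p = 2/3.
Similarly the goalkeeper's optimal q on stay is 11/18, and the value is 0·(11/18) + (6)·(7/18) = 7/3.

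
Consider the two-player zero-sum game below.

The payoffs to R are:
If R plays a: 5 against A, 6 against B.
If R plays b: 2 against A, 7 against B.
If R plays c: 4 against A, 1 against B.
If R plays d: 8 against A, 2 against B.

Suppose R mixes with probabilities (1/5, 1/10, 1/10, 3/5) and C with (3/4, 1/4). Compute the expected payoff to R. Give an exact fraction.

28/5

Against (3/4, 1/4), each row's expected payoff is a: 21/4; b: 13/4; c: 13/4; d: 13/2.
Taking the (1/5, 1/10, 1/10, 3/5)-weighted average: (1/5)·(21/4) + (1/10)·(13/4) + (1/10)·(13/4) + (3/5)·(13/2) = 28/5.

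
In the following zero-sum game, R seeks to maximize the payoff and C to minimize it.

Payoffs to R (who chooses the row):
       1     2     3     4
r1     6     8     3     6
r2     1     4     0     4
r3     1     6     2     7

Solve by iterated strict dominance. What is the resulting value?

Row r2 is strictly dominated by row r1 (6>1, 8>4, 3>0, 6>4); eliminate r2.
Column 4 is strictly dominated by 3 for C (3<6, 2<7); eliminate 4.
Row r3 is strictly dominated by row r1 (6>1, 8>6, 3>2); eliminate r3.
Column 2 is strictly dominated by 1 for C (6<8); eliminate 2.
Column 1 is strictly dominated by 3 for C (3<6); eliminate 1.
Only (r1, 3) remains, with payoff 3.

3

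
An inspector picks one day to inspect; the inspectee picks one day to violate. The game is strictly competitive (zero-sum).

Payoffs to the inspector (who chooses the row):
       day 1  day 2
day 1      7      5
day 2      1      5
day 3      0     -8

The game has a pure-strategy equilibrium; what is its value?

5

Row minima: 5, 1, -8 → the inspector's maximin is 5.
Column maxima: 7, 5 → the inspectee's minimax is 5.
They coincide at (day 1, day 2), so the value is 5.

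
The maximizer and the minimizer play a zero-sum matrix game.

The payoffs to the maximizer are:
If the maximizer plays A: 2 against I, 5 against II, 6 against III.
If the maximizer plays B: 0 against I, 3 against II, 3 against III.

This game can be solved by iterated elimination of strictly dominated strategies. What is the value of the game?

Column III is strictly dominated by I for the minimizer (2<6, 0<3); eliminate III.
Column II is strictly dominated by I for the minimizer (2<5, 0<3); eliminate II.
Row B is strictly dominated by row A (2>0); eliminate B.
Only (A, I) remains, with payoff 2.

2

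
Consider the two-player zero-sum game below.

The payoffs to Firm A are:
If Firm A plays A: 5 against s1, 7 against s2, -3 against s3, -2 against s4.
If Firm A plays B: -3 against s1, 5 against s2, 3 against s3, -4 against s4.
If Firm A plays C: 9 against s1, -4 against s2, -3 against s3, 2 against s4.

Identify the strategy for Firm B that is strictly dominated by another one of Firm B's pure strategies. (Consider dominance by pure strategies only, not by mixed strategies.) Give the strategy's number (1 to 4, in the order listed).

1

Firm B prefers columns that give Firm A less. Compare s1 with s4: -2 < 5, -4 < -3, 2 < 9.
So s4 strictly dominates s1 for Firm B; s1 is strictly dominated.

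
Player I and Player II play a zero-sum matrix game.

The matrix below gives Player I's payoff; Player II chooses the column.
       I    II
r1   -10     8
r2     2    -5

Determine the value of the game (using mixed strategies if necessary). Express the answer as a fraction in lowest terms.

Row minima are -10 and -5, so Player I's maximin is -5; column maxima are 2 and 8, so Player II's minimax is 2. These differ, so the equilibrium is in mixed strategies.
Let Player I play r1 with probability p. Player II is indifferent when −10p + 2(1−p) = 8p − 5(1−p), giving p = 7/25.
Let Player II play I with probability q. Player I is indifferent when −10q + 8(1−q) = 2q − 5(1−q), giving q = 13/25.
The value is -10·(13/25) + (8)·(12/25) = -34/25.

-34/25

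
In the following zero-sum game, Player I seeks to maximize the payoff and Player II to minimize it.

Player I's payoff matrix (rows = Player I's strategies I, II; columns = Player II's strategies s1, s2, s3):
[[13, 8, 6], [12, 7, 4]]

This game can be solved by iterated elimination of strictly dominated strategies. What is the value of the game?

6

Row II is strictly dominated by row I (13>12, 8>7, 6>4); eliminate II.
Column s1 is strictly dominated by s2 for Player II (8<13); eliminate s1.
Column s2 is strictly dominated by s3 for Player II (6<8); eliminate s2.
Only (I, s3) remains, with payoff 6.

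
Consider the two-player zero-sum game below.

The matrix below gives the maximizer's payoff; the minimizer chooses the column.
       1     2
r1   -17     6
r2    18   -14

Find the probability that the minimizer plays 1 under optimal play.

4/11

Row minima are -17 and -14, so the maximizer's maximin is -14; column maxima are 18 and 6, so the minimizer's minimax is 6. These differ, so the equilibrium is in mixed strategies.
Let the minimizer play 1 with probability q. The maximizer is indifferent when −17q + 6(1−q) = 18q − 14(1−q), giving q = 4/11.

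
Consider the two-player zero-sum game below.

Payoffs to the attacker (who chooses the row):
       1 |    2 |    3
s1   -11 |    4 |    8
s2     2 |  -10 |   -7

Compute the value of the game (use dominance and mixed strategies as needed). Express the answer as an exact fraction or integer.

Column 3 is strictly dominated by 2 for the defender (it gives the attacker more in every row).
The remaining 2×2 game on (s1, s2) × (1, 2) has no saddle point. Let the attacker play s1 with probability p; indifference gives −11p + 2(1−p) = 4p − 10(1−p), so p = 4/9.
Similarly the defender's optimal q on 1 is 14/27, and the value is -11·(14/27) + (4)·(13/27) = -34/9.

-34/9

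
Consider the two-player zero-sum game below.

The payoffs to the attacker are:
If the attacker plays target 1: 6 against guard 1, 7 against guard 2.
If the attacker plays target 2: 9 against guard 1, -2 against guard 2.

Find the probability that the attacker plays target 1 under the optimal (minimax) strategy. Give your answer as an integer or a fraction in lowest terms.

Row minima are 6 and -2, so the attacker's maximin is 6; column maxima are 9 and 7, so the defender's minimax is 7. These differ, so the equilibrium is in mixed strategies.
Let the attacker play target 1 with probability p. The defender is indifferent when 6p + 9(1−p) = 7p − 2(1−p), giving p = 11/12.

11/12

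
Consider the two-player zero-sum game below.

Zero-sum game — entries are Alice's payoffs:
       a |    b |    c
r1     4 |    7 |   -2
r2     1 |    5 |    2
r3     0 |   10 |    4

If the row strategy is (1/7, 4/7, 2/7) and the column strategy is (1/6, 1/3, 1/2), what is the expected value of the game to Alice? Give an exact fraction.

Against (1/6, 1/3, 1/2), each row's expected payoff is r1: 2; r2: 17/6; r3: 16/3.
Taking the (1/7, 4/7, 2/7)-weighted average: (1/7)·(2) + (4/7)·(17/6) + (2/7)·(16/3) = 24/7.

24/7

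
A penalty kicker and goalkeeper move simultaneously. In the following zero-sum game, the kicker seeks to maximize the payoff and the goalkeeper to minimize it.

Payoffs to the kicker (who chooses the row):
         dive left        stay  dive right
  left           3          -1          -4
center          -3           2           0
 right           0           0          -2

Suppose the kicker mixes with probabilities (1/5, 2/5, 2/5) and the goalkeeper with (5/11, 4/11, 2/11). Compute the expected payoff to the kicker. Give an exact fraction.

-19/55

Against (5/11, 4/11, 2/11), each row's expected payoff is left: 3/11; center: -7/11; right: -4/11.
Taking the (1/5, 2/5, 2/5)-weighted average: (1/5)·(3/11) + (2/5)·(-7/11) + (2/5)·(-4/11) = -19/55.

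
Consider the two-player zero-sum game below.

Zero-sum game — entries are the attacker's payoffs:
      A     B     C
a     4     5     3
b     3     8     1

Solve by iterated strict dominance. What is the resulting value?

Column B is strictly dominated by A for the defender (4<5, 3<8); eliminate B.
Column A is strictly dominated by C for the defender (3<4, 1<3); eliminate A.
Row b is strictly dominated by row a (3>1); eliminate b.
Only (a, C) remains, with payoff 3.

3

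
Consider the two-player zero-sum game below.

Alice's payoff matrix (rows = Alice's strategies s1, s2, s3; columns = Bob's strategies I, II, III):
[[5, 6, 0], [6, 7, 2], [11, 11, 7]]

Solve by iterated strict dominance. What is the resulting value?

Row s2 is strictly dominated by row s3 (11>6, 11>7, 7>2); eliminate s2.
Row s1 is strictly dominated by row s3 (11>5, 11>6, 7>0); eliminate s1.
Column II is strictly dominated by III for Bob (7<11); eliminate II.
Column I is strictly dominated by III for Bob (7<11); eliminate I.
Only (s3, III) remains, with payoff 7.

7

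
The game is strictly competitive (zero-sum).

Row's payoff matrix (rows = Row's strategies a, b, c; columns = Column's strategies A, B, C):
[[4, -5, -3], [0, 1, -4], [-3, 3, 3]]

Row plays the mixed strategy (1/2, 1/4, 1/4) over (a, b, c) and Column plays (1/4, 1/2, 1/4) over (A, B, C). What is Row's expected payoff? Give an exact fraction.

-7/8

Against (1/4, 1/2, 1/4), each row's expected payoff is a: -9/4; b: -1/2; c: 3/2.
Taking the (1/2, 1/4, 1/4)-weighted average: (1/2)·(-9/4) + (1/4)·(-1/2) + (1/4)·(3/2) = -7/8.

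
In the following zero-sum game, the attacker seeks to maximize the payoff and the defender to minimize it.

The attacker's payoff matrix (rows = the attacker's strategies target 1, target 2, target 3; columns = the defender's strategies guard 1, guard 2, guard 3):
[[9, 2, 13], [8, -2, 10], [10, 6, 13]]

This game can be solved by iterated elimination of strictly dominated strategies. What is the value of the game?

Row target 2 is strictly dominated by row target 1 (9>8, 2>-2, 13>10); eliminate target 2.
Column guard 3 is strictly dominated by guard 1 for the defender (9<13, 10<13); eliminate guard 3.
Row target 1 is strictly dominated by row target 3 (10>9, 6>2); eliminate target 1.
Column guard 1 is strictly dominated by guard 2 for the defender (6<10); eliminate guard 1.
Only (target 3, guard 2) remains, with payoff 6.

6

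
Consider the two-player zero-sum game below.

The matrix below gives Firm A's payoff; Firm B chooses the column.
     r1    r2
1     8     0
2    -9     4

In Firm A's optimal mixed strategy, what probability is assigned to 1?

13/21

Row minima are 0 and -9, so Firm A's maximin is 0; column maxima are 8 and 4, so Firm B's minimax is 4. These differ, so the equilibrium is in mixed strategies.
Let Firm A play 1 with probability p. Firm B is indifferent when 8p − 9(1−p) = 4(1−p), giving p = 13/21.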